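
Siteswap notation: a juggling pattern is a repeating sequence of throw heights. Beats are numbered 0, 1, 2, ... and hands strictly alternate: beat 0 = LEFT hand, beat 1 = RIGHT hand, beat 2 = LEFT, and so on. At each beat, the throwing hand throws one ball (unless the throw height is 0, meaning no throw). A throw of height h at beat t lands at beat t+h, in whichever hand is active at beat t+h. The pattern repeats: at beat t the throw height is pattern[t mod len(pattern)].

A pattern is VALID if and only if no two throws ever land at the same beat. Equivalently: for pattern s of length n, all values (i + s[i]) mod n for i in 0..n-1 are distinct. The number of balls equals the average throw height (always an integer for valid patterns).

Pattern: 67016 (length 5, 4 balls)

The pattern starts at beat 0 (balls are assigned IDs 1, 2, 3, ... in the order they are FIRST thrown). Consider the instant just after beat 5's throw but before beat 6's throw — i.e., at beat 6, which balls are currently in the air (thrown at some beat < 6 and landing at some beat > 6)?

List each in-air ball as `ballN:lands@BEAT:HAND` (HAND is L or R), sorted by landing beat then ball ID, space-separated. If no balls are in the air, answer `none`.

Beat 0 (L): throw ball1 h=6 -> lands@6:L; in-air after throw: [b1@6:L]
Beat 1 (R): throw ball2 h=7 -> lands@8:L; in-air after throw: [b1@6:L b2@8:L]
Beat 3 (R): throw ball3 h=1 -> lands@4:L; in-air after throw: [b3@4:L b1@6:L b2@8:L]
Beat 4 (L): throw ball3 h=6 -> lands@10:L; in-air after throw: [b1@6:L b2@8:L b3@10:L]
Beat 5 (R): throw ball4 h=6 -> lands@11:R; in-air after throw: [b1@6:L b2@8:L b3@10:L b4@11:R]
Beat 6 (L): throw ball1 h=7 -> lands@13:R; in-air after throw: [b2@8:L b3@10:L b4@11:R b1@13:R]

Answer: ball2:lands@8:L ball3:lands@10:L ball4:lands@11:R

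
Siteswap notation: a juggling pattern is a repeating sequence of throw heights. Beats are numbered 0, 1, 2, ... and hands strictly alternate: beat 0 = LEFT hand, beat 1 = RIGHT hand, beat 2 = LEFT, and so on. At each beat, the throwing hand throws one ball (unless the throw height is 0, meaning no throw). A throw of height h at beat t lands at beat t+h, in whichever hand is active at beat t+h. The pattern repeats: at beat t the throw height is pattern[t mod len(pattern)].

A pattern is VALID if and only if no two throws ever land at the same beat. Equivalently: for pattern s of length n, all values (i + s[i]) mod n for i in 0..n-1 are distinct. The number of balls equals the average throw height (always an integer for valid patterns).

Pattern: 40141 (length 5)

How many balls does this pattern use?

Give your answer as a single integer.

Answer: 2

Derivation:
Pattern = [4, 0, 1, 4, 1], length n = 5
  position 0: throw height = 4, running sum = 4
  position 1: throw height = 0, running sum = 4
  position 2: throw height = 1, running sum = 5
  position 3: throw height = 4, running sum = 9
  position 4: throw height = 1, running sum = 10
Total sum = 10; balls = sum / n = 10 / 5 = 2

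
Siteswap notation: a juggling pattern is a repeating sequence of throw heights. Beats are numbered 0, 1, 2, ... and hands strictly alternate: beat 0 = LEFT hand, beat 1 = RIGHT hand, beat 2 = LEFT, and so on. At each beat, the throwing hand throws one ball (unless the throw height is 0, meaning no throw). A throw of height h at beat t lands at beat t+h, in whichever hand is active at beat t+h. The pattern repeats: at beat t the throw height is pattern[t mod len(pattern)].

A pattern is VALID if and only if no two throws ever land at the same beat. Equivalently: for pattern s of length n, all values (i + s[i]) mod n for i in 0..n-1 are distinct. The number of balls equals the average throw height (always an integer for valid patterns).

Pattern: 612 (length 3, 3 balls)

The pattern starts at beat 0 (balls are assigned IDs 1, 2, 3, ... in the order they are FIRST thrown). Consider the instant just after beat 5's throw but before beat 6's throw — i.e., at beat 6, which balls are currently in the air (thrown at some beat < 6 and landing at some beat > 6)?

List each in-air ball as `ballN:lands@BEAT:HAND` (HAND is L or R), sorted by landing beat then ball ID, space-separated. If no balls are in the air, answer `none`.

Answer: ball2:lands@7:R ball3:lands@9:R

Derivation:
Beat 0 (L): throw ball1 h=6 -> lands@6:L; in-air after throw: [b1@6:L]
Beat 1 (R): throw ball2 h=1 -> lands@2:L; in-air after throw: [b2@2:L b1@6:L]
Beat 2 (L): throw ball2 h=2 -> lands@4:L; in-air after throw: [b2@4:L b1@6:L]
Beat 3 (R): throw ball3 h=6 -> lands@9:R; in-air after throw: [b2@4:L b1@6:L b3@9:R]
Beat 4 (L): throw ball2 h=1 -> lands@5:R; in-air after throw: [b2@5:R b1@6:L b3@9:R]
Beat 5 (R): throw ball2 h=2 -> lands@7:R; in-air after throw: [b1@6:L b2@7:R b3@9:R]
Beat 6 (L): throw ball1 h=6 -> lands@12:L; in-air after throw: [b2@7:R b3@9:R b1@12:L]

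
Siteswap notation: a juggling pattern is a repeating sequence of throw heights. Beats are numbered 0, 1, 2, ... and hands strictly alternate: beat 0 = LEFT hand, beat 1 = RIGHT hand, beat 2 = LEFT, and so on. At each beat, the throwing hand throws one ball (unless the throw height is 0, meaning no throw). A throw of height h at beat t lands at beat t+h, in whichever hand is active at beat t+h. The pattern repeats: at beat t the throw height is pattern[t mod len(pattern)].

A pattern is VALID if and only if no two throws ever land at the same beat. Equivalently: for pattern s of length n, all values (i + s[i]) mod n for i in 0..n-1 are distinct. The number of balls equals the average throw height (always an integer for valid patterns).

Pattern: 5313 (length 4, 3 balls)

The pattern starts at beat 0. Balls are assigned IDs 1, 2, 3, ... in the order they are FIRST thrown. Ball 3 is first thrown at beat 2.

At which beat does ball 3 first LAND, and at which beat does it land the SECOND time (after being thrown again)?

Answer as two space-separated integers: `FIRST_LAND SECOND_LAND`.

Answer: 3 6

Derivation:
Beat 0 (L): throw ball1 h=5 -> lands@5:R; in-air after throw: [b1@5:R]
Beat 1 (R): throw ball2 h=3 -> lands@4:L; in-air after throw: [b2@4:L b1@5:R]
Beat 2 (L): throw ball3 h=1 -> lands@3:R; in-air after throw: [b3@3:R b2@4:L b1@5:R]
Beat 3 (R): throw ball3 h=3 -> lands@6:L; in-air after throw: [b2@4:L b1@5:R b3@6:L]
Beat 4 (L): throw ball2 h=5 -> lands@9:R; in-air after throw: [b1@5:R b3@6:L b2@9:R]
Beat 5 (R): throw ball1 h=3 -> lands@8:L; in-air after throw: [b3@6:L b1@8:L b2@9:R]
Beat 6 (L): throw ball3 h=1 -> lands@7:R; in-air after throw: [b3@7:R b1@8:L b2@9:R]
Ball 3: thrown@2 h=1 -> first land @3; rethrown@3 h=3 -> second land @6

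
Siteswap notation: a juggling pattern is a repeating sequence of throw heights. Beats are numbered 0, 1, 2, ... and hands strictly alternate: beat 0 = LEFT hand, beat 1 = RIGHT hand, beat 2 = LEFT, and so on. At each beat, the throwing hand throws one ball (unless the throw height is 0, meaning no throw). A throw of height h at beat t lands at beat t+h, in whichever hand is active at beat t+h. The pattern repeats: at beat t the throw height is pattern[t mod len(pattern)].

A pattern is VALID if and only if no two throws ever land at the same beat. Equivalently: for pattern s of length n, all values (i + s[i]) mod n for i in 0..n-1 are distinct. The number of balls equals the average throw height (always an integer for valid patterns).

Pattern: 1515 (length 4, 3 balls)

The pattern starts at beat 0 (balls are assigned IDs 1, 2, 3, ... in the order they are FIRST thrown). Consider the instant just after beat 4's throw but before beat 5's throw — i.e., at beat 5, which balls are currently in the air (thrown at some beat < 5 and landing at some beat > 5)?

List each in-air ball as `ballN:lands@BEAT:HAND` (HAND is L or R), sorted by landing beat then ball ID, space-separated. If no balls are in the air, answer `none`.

Beat 0 (L): throw ball1 h=1 -> lands@1:R; in-air after throw: [b1@1:R]
Beat 1 (R): throw ball1 h=5 -> lands@6:L; in-air after throw: [b1@6:L]
Beat 2 (L): throw ball2 h=1 -> lands@3:R; in-air after throw: [b2@3:R b1@6:L]
Beat 3 (R): throw ball2 h=5 -> lands@8:L; in-air after throw: [b1@6:L b2@8:L]
Beat 4 (L): throw ball3 h=1 -> lands@5:R; in-air after throw: [b3@5:R b1@6:L b2@8:L]
Beat 5 (R): throw ball3 h=5 -> lands@10:L; in-air after throw: [b1@6:L b2@8:L b3@10:L]

Answer: ball1:lands@6:L ball2:lands@8:L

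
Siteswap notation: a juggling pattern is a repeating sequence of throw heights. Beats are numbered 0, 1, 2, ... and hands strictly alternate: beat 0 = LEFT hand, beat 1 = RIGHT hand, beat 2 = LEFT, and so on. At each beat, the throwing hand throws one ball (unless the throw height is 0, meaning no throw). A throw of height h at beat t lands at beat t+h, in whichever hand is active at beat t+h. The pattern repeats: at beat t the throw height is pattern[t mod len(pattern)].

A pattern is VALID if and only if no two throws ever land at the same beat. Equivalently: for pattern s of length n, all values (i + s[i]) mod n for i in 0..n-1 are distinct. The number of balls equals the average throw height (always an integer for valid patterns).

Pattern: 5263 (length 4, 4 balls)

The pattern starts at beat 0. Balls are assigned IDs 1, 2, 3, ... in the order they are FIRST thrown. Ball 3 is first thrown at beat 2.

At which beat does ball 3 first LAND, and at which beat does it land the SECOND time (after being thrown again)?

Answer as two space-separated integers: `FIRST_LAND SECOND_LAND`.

Answer: 8 13

Derivation:
Beat 0 (L): throw ball1 h=5 -> lands@5:R; in-air after throw: [b1@5:R]
Beat 1 (R): throw ball2 h=2 -> lands@3:R; in-air after throw: [b2@3:R b1@5:R]
Beat 2 (L): throw ball3 h=6 -> lands@8:L; in-air after throw: [b2@3:R b1@5:R b3@8:L]
Beat 3 (R): throw ball2 h=3 -> lands@6:L; in-air after throw: [b1@5:R b2@6:L b3@8:L]
Beat 4 (L): throw ball4 h=5 -> lands@9:R; in-air after throw: [b1@5:R b2@6:L b3@8:L b4@9:R]
Beat 5 (R): throw ball1 h=2 -> lands@7:R; in-air after throw: [b2@6:L b1@7:R b3@8:L b4@9:R]
Beat 6 (L): throw ball2 h=6 -> lands@12:L; in-air after throw: [b1@7:R b3@8:L b4@9:R b2@12:L]
Beat 7 (R): throw ball1 h=3 -> lands@10:L; in-air after throw: [b3@8:L b4@9:R b1@10:L b2@12:L]
Beat 8 (L): throw ball3 h=5 -> lands@13:R; in-air after throw: [b4@9:R b1@10:L b2@12:L b3@13:R]
Beat 9 (R): throw ball4 h=2 -> lands@11:R; in-air after throw: [b1@10:L b4@11:R b2@12:L b3@13:R]
Beat 10 (L): throw ball1 h=6 -> lands@16:L; in-air after throw: [b4@11:R b2@12:L b3@13:R b1@16:L]
Beat 11 (R): throw ball4 h=3 -> lands@14:L; in-air after throw: [b2@12:L b3@13:R b4@14:L b1@16:L]
Beat 12 (L): throw ball2 h=5 -> lands@17:R; in-air after throw: [b3@13:R b4@14:L b1@16:L b2@17:R]
Beat 13 (R): throw ball3 h=2 -> lands@15:R; in-air after throw: [b4@14:L b3@15:R b1@16:L b2@17:R]
Ball 3: thrown@2 h=6 -> first land @8; rethrown@8 h=5 -> second land @13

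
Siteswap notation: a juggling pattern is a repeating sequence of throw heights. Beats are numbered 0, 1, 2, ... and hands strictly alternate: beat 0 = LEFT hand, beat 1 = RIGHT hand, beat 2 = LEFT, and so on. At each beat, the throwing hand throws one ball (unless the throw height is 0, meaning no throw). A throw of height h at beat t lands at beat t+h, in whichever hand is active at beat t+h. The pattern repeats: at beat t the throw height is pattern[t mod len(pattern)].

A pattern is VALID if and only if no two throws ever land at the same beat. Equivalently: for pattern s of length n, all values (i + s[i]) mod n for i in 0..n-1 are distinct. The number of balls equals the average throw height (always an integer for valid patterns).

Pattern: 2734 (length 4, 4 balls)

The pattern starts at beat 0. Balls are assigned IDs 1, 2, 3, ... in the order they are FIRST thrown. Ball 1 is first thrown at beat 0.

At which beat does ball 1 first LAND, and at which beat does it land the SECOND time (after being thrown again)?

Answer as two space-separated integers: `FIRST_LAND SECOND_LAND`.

Answer: 2 5

Derivation:
Beat 0 (L): throw ball1 h=2 -> lands@2:L; in-air after throw: [b1@2:L]
Beat 1 (R): throw ball2 h=7 -> lands@8:L; in-air after throw: [b1@2:L b2@8:L]
Beat 2 (L): throw ball1 h=3 -> lands@5:R; in-air after throw: [b1@5:R b2@8:L]
Beat 3 (R): throw ball3 h=4 -> lands@7:R; in-air after throw: [b1@5:R b3@7:R b2@8:L]
Beat 4 (L): throw ball4 h=2 -> lands@6:L; in-air after throw: [b1@5:R b4@6:L b3@7:R b2@8:L]
Beat 5 (R): throw ball1 h=7 -> lands@12:L; in-air after throw: [b4@6:L b3@7:R b2@8:L b1@12:L]
Ball 1: thrown@0 h=2 -> first land @2; rethrown@2 h=3 -> second land @5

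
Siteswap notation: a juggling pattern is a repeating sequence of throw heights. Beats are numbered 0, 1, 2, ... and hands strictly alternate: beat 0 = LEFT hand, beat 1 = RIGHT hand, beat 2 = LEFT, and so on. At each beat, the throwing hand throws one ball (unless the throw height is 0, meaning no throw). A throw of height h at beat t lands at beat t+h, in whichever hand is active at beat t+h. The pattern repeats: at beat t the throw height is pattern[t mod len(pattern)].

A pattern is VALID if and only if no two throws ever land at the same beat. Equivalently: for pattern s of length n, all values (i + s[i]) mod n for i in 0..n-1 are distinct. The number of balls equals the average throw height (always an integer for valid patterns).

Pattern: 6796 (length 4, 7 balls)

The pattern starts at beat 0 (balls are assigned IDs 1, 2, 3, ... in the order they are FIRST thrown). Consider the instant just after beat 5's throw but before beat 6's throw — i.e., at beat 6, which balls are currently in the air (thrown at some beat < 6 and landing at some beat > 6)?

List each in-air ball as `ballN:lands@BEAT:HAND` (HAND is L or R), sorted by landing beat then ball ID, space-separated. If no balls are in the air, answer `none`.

Answer: ball2:lands@8:L ball4:lands@9:R ball5:lands@10:L ball3:lands@11:R ball6:lands@12:L

Derivation:
Beat 0 (L): throw ball1 h=6 -> lands@6:L; in-air after throw: [b1@6:L]
Beat 1 (R): throw ball2 h=7 -> lands@8:L; in-air after throw: [b1@6:L b2@8:L]
Beat 2 (L): throw ball3 h=9 -> lands@11:R; in-air after throw: [b1@6:L b2@8:L b3@11:R]
Beat 3 (R): throw ball4 h=6 -> lands@9:R; in-air after throw: [b1@6:L b2@8:L b4@9:R b3@11:R]
Beat 4 (L): throw ball5 h=6 -> lands@10:L; in-air after throw: [b1@6:L b2@8:L b4@9:R b5@10:L b3@11:R]
Beat 5 (R): throw ball6 h=7 -> lands@12:L; in-air after throw: [b1@6:L b2@8:L b4@9:R b5@10:L b3@11:R b6@12:L]
Beat 6 (L): throw ball1 h=9 -> lands@15:R; in-air after throw: [b2@8:L b4@9:R b5@10:L b3@11:R b6@12:L b1@15:R]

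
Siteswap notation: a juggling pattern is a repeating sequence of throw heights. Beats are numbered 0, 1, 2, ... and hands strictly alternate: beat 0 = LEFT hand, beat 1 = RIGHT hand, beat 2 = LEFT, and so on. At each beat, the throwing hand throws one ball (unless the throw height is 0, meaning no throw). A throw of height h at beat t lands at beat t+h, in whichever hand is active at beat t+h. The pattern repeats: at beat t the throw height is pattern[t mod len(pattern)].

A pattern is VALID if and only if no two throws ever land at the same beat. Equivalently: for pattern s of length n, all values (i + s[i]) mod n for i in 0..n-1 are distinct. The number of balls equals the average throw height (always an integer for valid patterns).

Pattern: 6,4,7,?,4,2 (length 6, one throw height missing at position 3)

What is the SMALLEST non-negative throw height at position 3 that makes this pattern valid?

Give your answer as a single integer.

i=0: (0 + 6) mod 6 = 0
i=1: (1 + 4) mod 6 = 5
i=2: (2 + 7) mod 6 = 3
i=3: s[i]=? (unknown)
i=4: (4 + 4) mod 6 = 2
i=5: (5 + 2) mod 6 = 1
Known residues: [0, 1, 2, 3, 5]; need a permutation of 0..5, so missing residue r = 4
Need (3 + s) mod 6 = 4; smallest s = (4 - 3) mod 6 = 1

Answer: 1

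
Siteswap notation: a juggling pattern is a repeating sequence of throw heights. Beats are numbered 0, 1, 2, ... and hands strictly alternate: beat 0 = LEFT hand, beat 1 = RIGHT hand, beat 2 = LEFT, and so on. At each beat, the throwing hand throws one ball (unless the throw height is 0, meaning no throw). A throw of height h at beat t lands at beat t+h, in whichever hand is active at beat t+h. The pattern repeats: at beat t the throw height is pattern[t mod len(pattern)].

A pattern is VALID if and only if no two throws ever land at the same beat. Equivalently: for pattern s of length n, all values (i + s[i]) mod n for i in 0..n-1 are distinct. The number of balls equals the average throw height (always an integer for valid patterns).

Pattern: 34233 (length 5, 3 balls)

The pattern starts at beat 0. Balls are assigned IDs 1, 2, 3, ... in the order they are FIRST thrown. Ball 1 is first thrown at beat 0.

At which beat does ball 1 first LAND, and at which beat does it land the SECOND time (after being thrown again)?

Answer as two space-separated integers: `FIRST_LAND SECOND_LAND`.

Beat 0 (L): throw ball1 h=3 -> lands@3:R; in-air after throw: [b1@3:R]
Beat 1 (R): throw ball2 h=4 -> lands@5:R; in-air after throw: [b1@3:R b2@5:R]
Beat 2 (L): throw ball3 h=2 -> lands@4:L; in-air after throw: [b1@3:R b3@4:L b2@5:R]
Beat 3 (R): throw ball1 h=3 -> lands@6:L; in-air after throw: [b3@4:L b2@5:R b1@6:L]
Beat 4 (L): throw ball3 h=3 -> lands@7:R; in-air after throw: [b2@5:R b1@6:L b3@7:R]
Beat 5 (R): throw ball2 h=3 -> lands@8:L; in-air after throw: [b1@6:L b3@7:R b2@8:L]
Beat 6 (L): throw ball1 h=4 -> lands@10:L; in-air after throw: [b3@7:R b2@8:L b1@10:L]
Ball 1: thrown@0 h=3 -> first land @3; rethrown@3 h=3 -> second land @6

Answer: 3 6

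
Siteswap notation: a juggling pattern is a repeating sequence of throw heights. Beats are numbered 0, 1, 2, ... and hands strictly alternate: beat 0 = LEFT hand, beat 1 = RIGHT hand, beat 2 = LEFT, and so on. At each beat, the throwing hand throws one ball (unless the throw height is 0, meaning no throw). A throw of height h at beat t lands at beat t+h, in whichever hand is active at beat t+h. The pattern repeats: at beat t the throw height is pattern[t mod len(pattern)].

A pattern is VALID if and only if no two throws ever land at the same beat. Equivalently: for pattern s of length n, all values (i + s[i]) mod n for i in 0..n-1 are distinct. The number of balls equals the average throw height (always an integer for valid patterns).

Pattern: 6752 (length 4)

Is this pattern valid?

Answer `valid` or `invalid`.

i=0: (i + s[i]) mod n = (0 + 6) mod 4 = 2
i=1: (i + s[i]) mod n = (1 + 7) mod 4 = 0
i=2: (i + s[i]) mod n = (2 + 5) mod 4 = 3
i=3: (i + s[i]) mod n = (3 + 2) mod 4 = 1
Residues: [2, 0, 3, 1], distinct: True

Answer: valid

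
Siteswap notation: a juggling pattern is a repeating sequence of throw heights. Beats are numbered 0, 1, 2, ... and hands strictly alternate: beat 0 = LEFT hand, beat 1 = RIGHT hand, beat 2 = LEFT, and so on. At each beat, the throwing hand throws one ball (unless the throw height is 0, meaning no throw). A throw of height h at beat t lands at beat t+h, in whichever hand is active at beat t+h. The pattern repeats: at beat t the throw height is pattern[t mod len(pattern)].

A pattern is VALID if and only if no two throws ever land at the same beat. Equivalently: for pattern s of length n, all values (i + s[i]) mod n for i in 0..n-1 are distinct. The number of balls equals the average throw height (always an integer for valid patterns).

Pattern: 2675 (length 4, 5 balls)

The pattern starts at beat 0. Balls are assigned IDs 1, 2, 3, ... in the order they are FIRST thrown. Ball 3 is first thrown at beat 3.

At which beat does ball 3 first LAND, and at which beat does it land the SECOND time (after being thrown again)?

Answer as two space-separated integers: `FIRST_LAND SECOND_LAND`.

Beat 0 (L): throw ball1 h=2 -> lands@2:L; in-air after throw: [b1@2:L]
Beat 1 (R): throw ball2 h=6 -> lands@7:R; in-air after throw: [b1@2:L b2@7:R]
Beat 2 (L): throw ball1 h=7 -> lands@9:R; in-air after throw: [b2@7:R b1@9:R]
Beat 3 (R): throw ball3 h=5 -> lands@8:L; in-air after throw: [b2@7:R b3@8:L b1@9:R]
Beat 4 (L): throw ball4 h=2 -> lands@6:L; in-air after throw: [b4@6:L b2@7:R b3@8:L b1@9:R]
Beat 5 (R): throw ball5 h=6 -> lands@11:R; in-air after throw: [b4@6:L b2@7:R b3@8:L b1@9:R b5@11:R]
Beat 6 (L): throw ball4 h=7 -> lands@13:R; in-air after throw: [b2@7:R b3@8:L b1@9:R b5@11:R b4@13:R]
Beat 7 (R): throw ball2 h=5 -> lands@12:L; in-air after throw: [b3@8:L b1@9:R b5@11:R b2@12:L b4@13:R]
Beat 8 (L): throw ball3 h=2 -> lands@10:L; in-air after throw: [b1@9:R b3@10:L b5@11:R b2@12:L b4@13:R]
Beat 9 (R): throw ball1 h=6 -> lands@15:R; in-air after throw: [b3@10:L b5@11:R b2@12:L b4@13:R b1@15:R]
Beat 10 (L): throw ball3 h=7 -> lands@17:R; in-air after throw: [b5@11:R b2@12:L b4@13:R b1@15:R b3@17:R]
Ball 3: thrown@3 h=5 -> first land @8; rethrown@8 h=2 -> second land @10

Answer: 8 10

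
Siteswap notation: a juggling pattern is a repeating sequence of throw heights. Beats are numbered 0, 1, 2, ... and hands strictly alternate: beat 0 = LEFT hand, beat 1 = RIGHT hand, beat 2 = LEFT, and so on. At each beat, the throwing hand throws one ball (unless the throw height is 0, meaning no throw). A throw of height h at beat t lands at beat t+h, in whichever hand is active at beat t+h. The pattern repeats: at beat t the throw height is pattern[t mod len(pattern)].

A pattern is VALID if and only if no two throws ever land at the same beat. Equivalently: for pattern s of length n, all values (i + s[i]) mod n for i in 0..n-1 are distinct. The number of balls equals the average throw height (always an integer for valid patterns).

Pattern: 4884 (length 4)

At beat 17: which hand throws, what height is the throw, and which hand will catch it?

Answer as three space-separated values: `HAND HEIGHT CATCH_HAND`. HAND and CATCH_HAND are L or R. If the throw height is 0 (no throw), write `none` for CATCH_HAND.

Answer: R 8 R

Derivation:
Beat 17: 17 mod 2 = 1, so hand = R
Throw height = pattern[17 mod 4] = pattern[1] = 8
Lands at beat 17+8=25, 25 mod 2 = 1, so catch hand = R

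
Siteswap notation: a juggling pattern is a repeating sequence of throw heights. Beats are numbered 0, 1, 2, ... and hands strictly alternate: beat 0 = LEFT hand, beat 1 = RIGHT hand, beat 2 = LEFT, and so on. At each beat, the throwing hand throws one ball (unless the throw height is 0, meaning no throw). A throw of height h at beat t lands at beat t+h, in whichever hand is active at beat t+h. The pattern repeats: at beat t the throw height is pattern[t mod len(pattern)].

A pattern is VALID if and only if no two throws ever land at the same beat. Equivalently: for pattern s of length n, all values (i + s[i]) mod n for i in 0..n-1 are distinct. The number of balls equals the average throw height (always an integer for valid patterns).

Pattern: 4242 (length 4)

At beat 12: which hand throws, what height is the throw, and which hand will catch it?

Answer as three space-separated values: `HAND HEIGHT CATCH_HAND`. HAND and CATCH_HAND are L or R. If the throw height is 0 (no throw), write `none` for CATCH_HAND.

Beat 12: 12 mod 2 = 0, so hand = L
Throw height = pattern[12 mod 4] = pattern[0] = 4
Lands at beat 12+4=16, 16 mod 2 = 0, so catch hand = L

Answer: L 4 L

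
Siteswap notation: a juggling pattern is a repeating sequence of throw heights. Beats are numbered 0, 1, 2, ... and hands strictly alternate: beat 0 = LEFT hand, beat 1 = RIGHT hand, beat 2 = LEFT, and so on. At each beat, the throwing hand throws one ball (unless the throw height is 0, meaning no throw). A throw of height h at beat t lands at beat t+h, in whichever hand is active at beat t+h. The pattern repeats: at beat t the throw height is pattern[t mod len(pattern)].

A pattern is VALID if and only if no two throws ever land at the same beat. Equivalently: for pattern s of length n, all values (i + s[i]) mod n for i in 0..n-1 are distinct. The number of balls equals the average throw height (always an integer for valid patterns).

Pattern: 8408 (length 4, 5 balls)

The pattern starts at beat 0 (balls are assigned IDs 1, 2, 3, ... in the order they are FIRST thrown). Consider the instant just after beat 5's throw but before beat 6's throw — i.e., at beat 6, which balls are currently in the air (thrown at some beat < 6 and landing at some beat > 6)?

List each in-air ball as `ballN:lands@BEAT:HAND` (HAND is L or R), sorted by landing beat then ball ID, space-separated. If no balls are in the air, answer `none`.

Answer: ball1:lands@8:L ball2:lands@9:R ball3:lands@11:R ball4:lands@12:L

Derivation:
Beat 0 (L): throw ball1 h=8 -> lands@8:L; in-air after throw: [b1@8:L]
Beat 1 (R): throw ball2 h=4 -> lands@5:R; in-air after throw: [b2@5:R b1@8:L]
Beat 3 (R): throw ball3 h=8 -> lands@11:R; in-air after throw: [b2@5:R b1@8:L b3@11:R]
Beat 4 (L): throw ball4 h=8 -> lands@12:L; in-air after throw: [b2@5:R b1@8:L b3@11:R b4@12:L]
Beat 5 (R): throw ball2 h=4 -> lands@9:R; in-air after throw: [b1@8:L b2@9:R b3@11:R b4@12:L]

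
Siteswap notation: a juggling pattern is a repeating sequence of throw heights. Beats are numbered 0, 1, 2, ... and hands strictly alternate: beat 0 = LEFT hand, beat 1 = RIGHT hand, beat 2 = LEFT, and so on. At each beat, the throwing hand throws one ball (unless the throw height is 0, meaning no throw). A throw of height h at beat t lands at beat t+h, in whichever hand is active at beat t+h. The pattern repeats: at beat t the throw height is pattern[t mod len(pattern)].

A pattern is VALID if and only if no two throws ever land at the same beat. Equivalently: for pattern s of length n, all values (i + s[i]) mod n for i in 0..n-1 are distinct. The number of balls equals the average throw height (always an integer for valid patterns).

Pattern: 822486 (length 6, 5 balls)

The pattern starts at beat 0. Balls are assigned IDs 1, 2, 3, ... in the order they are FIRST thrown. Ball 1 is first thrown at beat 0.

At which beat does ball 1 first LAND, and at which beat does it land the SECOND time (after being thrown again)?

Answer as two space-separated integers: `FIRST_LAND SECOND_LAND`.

Answer: 8 10

Derivation:
Beat 0 (L): throw ball1 h=8 -> lands@8:L; in-air after throw: [b1@8:L]
Beat 1 (R): throw ball2 h=2 -> lands@3:R; in-air after throw: [b2@3:R b1@8:L]
Beat 2 (L): throw ball3 h=2 -> lands@4:L; in-air after throw: [b2@3:R b3@4:L b1@8:L]
Beat 3 (R): throw ball2 h=4 -> lands@7:R; in-air after throw: [b3@4:L b2@7:R b1@8:L]
Beat 4 (L): throw ball3 h=8 -> lands@12:L; in-air after throw: [b2@7:R b1@8:L b3@12:L]
Beat 5 (R): throw ball4 h=6 -> lands@11:R; in-air after throw: [b2@7:R b1@8:L b4@11:R b3@12:L]
Beat 6 (L): throw ball5 h=8 -> lands@14:L; in-air after throw: [b2@7:R b1@8:L b4@11:R b3@12:L b5@14:L]
Beat 7 (R): throw ball2 h=2 -> lands@9:R; in-air after throw: [b1@8:L b2@9:R b4@11:R b3@12:L b5@14:L]
Beat 8 (L): throw ball1 h=2 -> lands@10:L; in-air after throw: [b2@9:R b1@10:L b4@11:R b3@12:L b5@14:L]
Beat 9 (R): throw ball2 h=4 -> lands@13:R; in-air after throw: [b1@10:L b4@11:R b3@12:L b2@13:R b5@14:L]
Beat 10 (L): throw ball1 h=8 -> lands@18:L; in-air after throw: [b4@11:R b3@12:L b2@13:R b5@14:L b1@18:L]
Ball 1: thrown@0 h=8 -> first land @8; rethrown@8 h=2 -> second land @10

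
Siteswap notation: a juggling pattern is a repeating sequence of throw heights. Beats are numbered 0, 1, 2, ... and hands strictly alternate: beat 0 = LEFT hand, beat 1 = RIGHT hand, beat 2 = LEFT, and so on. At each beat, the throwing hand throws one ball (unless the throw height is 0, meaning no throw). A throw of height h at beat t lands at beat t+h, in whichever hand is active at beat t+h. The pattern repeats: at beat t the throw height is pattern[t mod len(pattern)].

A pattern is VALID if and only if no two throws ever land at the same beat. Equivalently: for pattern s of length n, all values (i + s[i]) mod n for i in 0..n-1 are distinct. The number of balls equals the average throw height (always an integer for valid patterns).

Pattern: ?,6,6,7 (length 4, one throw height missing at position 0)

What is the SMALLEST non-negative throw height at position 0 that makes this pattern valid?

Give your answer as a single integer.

Answer: 1

Derivation:
i=0: s[i]=? (unknown)
i=1: (1 + 6) mod 4 = 3
i=2: (2 + 6) mod 4 = 0
i=3: (3 + 7) mod 4 = 2
Known residues: [0, 2, 3]; need a permutation of 0..3, so missing residue r = 1
Need (0 + s) mod 4 = 1; smallest s = (1 - 0) mod 4 = 1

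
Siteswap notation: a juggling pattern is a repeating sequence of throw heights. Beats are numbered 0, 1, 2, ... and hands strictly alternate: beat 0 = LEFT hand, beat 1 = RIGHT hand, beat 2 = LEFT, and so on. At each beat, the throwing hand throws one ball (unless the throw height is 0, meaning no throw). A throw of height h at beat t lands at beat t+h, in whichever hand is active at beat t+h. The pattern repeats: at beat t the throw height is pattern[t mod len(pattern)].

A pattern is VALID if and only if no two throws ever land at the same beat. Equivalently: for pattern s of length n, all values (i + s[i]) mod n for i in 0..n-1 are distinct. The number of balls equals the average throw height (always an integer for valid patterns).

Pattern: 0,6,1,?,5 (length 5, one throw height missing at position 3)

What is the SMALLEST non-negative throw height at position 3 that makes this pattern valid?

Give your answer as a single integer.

Answer: 3

Derivation:
i=0: (0 + 0) mod 5 = 0
i=1: (1 + 6) mod 5 = 2
i=2: (2 + 1) mod 5 = 3
i=3: s[i]=? (unknown)
i=4: (4 + 5) mod 5 = 4
Known residues: [0, 2, 3, 4]; need a permutation of 0..4, so missing residue r = 1
Need (3 + s) mod 5 = 1; smallest s = (1 - 3) mod 5 = 3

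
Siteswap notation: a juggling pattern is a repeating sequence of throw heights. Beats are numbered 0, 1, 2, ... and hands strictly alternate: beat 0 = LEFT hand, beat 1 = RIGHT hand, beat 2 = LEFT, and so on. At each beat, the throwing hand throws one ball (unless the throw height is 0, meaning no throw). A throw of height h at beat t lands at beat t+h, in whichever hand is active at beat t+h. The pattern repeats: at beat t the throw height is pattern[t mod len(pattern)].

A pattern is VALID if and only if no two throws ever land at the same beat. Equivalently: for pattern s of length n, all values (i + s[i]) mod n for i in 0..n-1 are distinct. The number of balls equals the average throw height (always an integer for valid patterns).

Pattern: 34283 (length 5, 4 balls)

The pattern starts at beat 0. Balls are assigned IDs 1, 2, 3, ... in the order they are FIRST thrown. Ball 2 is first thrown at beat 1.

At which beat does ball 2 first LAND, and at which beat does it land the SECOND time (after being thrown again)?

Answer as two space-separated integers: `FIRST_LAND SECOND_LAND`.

Beat 0 (L): throw ball1 h=3 -> lands@3:R; in-air after throw: [b1@3:R]
Beat 1 (R): throw ball2 h=4 -> lands@5:R; in-air after throw: [b1@3:R b2@5:R]
Beat 2 (L): throw ball3 h=2 -> lands@4:L; in-air after throw: [b1@3:R b3@4:L b2@5:R]
Beat 3 (R): throw ball1 h=8 -> lands@11:R; in-air after throw: [b3@4:L b2@5:R b1@11:R]
Beat 4 (L): throw ball3 h=3 -> lands@7:R; in-air after throw: [b2@5:R b3@7:R b1@11:R]
Beat 5 (R): throw ball2 h=3 -> lands@8:L; in-air after throw: [b3@7:R b2@8:L b1@11:R]
Beat 6 (L): throw ball4 h=4 -> lands@10:L; in-air after throw: [b3@7:R b2@8:L b4@10:L b1@11:R]
Beat 7 (R): throw ball3 h=2 -> lands@9:R; in-air after throw: [b2@8:L b3@9:R b4@10:L b1@11:R]
Beat 8 (L): throw ball2 h=8 -> lands@16:L; in-air after throw: [b3@9:R b4@10:L b1@11:R b2@16:L]
Ball 2: thrown@1 h=4 -> first land @5; rethrown@5 h=3 -> second land @8

Answer: 5 8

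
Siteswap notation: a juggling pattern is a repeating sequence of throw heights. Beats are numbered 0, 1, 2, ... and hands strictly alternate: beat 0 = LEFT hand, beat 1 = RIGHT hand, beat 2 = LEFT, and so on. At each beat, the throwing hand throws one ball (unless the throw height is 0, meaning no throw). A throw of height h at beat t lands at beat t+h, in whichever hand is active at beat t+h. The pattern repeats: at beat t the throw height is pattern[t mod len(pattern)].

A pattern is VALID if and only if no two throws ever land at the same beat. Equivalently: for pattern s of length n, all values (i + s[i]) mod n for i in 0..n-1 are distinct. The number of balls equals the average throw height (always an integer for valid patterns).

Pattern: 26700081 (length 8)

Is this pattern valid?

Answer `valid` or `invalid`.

Answer: valid

Derivation:
i=0: (i + s[i]) mod n = (0 + 2) mod 8 = 2
i=1: (i + s[i]) mod n = (1 + 6) mod 8 = 7
i=2: (i + s[i]) mod n = (2 + 7) mod 8 = 1
i=3: (i + s[i]) mod n = (3 + 0) mod 8 = 3
i=4: (i + s[i]) mod n = (4 + 0) mod 8 = 4
i=5: (i + s[i]) mod n = (5 + 0) mod 8 = 5
i=6: (i + s[i]) mod n = (6 + 8) mod 8 = 6
i=7: (i + s[i]) mod n = (7 + 1) mod 8 = 0
Residues: [2, 7, 1, 3, 4, 5, 6, 0], distinct: True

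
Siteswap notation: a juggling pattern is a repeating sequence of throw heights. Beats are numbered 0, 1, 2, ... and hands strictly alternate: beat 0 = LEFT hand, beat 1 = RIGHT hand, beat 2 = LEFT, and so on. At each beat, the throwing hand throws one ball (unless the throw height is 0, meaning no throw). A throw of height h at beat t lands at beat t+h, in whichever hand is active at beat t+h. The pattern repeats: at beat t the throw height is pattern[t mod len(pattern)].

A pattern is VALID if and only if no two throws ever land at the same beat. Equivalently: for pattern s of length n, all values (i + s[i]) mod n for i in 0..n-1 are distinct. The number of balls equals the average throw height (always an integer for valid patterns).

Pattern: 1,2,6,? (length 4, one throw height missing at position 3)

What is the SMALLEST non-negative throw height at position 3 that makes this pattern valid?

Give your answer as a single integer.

i=0: (0 + 1) mod 4 = 1
i=1: (1 + 2) mod 4 = 3
i=2: (2 + 6) mod 4 = 0
i=3: s[i]=? (unknown)
Known residues: [0, 1, 3]; need a permutation of 0..3, so missing residue r = 2
Need (3 + s) mod 4 = 2; smallest s = (2 - 3) mod 4 = 3

Answer: 3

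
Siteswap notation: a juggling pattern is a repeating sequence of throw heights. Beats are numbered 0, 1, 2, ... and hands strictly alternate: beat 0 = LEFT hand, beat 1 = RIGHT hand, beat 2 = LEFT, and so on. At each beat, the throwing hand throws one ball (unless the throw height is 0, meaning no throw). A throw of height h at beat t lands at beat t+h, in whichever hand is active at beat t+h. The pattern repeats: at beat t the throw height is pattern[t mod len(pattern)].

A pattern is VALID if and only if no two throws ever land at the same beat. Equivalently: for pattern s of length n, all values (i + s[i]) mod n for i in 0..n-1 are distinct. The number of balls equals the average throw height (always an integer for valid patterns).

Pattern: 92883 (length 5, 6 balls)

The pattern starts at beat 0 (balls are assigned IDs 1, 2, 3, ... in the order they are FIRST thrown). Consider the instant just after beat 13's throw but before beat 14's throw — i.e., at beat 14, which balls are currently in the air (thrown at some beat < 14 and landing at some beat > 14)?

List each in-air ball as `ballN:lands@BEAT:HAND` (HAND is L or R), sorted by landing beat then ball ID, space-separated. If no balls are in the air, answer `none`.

Beat 0 (L): throw ball1 h=9 -> lands@9:R; in-air after throw: [b1@9:R]
Beat 1 (R): throw ball2 h=2 -> lands@3:R; in-air after throw: [b2@3:R b1@9:R]
Beat 2 (L): throw ball3 h=8 -> lands@10:L; in-air after throw: [b2@3:R b1@9:R b3@10:L]
Beat 3 (R): throw ball2 h=8 -> lands@11:R; in-air after throw: [b1@9:R b3@10:L b2@11:R]
Beat 4 (L): throw ball4 h=3 -> lands@7:R; in-air after throw: [b4@7:R b1@9:R b3@10:L b2@11:R]
Beat 5 (R): throw ball5 h=9 -> lands@14:L; in-air after throw: [b4@7:R b1@9:R b3@10:L b2@11:R b5@14:L]
Beat 6 (L): throw ball6 h=2 -> lands@8:L; in-air after throw: [b4@7:R b6@8:L b1@9:R b3@10:L b2@11:R b5@14:L]
Beat 7 (R): throw ball4 h=8 -> lands@15:R; in-air after throw: [b6@8:L b1@9:R b3@10:L b2@11:R b5@14:L b4@15:R]
Beat 8 (L): throw ball6 h=8 -> lands@16:L; in-air after throw: [b1@9:R b3@10:L b2@11:R b5@14:L b4@15:R b6@16:L]
Beat 9 (R): throw ball1 h=3 -> lands@12:L; in-air after throw: [b3@10:L b2@11:R b1@12:L b5@14:L b4@15:R b6@16:L]
Beat 10 (L): throw ball3 h=9 -> lands@19:R; in-air after throw: [b2@11:R b1@12:L b5@14:L b4@15:R b6@16:L b3@19:R]
Beat 11 (R): throw ball2 h=2 -> lands@13:R; in-air after throw: [b1@12:L b2@13:R b5@14:L b4@15:R b6@16:L b3@19:R]
Beat 12 (L): throw ball1 h=8 -> lands@20:L; in-air after throw: [b2@13:R b5@14:L b4@15:R b6@16:L b3@19:R b1@20:L]
Beat 13 (R): throw ball2 h=8 -> lands@21:R; in-air after throw: [b5@14:L b4@15:R b6@16:L b3@19:R b1@20:L b2@21:R]
Beat 14 (L): throw ball5 h=3 -> lands@17:R; in-air after throw: [b4@15:R b6@16:L b5@17:R b3@19:R b1@20:L b2@21:R]

Answer: ball4:lands@15:R ball6:lands@16:L ball3:lands@19:R ball1:lands@20:L ball2:lands@21:R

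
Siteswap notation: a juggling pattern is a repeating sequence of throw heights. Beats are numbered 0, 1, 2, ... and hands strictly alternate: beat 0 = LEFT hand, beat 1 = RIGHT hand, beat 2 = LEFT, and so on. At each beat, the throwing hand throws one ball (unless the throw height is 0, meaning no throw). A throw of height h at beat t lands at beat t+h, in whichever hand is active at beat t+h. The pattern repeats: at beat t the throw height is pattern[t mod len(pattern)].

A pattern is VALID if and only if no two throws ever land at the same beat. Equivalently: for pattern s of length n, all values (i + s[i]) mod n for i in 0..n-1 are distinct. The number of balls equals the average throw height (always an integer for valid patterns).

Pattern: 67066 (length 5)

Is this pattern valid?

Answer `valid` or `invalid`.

Answer: valid

Derivation:
i=0: (i + s[i]) mod n = (0 + 6) mod 5 = 1
i=1: (i + s[i]) mod n = (1 + 7) mod 5 = 3
i=2: (i + s[i]) mod n = (2 + 0) mod 5 = 2
i=3: (i + s[i]) mod n = (3 + 6) mod 5 = 4
i=4: (i + s[i]) mod n = (4 + 6) mod 5 = 0
Residues: [1, 3, 2, 4, 0], distinct: True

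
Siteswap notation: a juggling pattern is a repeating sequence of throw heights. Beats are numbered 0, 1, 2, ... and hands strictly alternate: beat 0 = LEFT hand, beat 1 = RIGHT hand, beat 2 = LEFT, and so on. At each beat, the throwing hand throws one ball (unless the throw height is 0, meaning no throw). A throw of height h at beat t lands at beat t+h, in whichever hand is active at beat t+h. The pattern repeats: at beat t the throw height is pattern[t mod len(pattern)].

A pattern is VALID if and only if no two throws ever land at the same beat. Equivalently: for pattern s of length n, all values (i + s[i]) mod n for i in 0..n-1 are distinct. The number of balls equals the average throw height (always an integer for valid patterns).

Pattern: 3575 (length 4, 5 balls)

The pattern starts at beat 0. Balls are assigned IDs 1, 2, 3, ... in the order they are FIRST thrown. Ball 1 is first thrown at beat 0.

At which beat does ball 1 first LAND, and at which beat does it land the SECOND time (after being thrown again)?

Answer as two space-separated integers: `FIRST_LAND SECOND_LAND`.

Answer: 3 8

Derivation:
Beat 0 (L): throw ball1 h=3 -> lands@3:R; in-air after throw: [b1@3:R]
Beat 1 (R): throw ball2 h=5 -> lands@6:L; in-air after throw: [b1@3:R b2@6:L]
Beat 2 (L): throw ball3 h=7 -> lands@9:R; in-air after throw: [b1@3:R b2@6:L b3@9:R]
Beat 3 (R): throw ball1 h=5 -> lands@8:L; in-air after throw: [b2@6:L b1@8:L b3@9:R]
Beat 4 (L): throw ball4 h=3 -> lands@7:R; in-air after throw: [b2@6:L b4@7:R b1@8:L b3@9:R]
Beat 5 (R): throw ball5 h=5 -> lands@10:L; in-air after throw: [b2@6:L b4@7:R b1@8:L b3@9:R b5@10:L]
Beat 6 (L): throw ball2 h=7 -> lands@13:R; in-air after throw: [b4@7:R b1@8:L b3@9:R b5@10:L b2@13:R]
Beat 7 (R): throw ball4 h=5 -> lands@12:L; in-air after throw: [b1@8:L b3@9:R b5@10:L b4@12:L b2@13:R]
Beat 8 (L): throw ball1 h=3 -> lands@11:R; in-air after throw: [b3@9:R b5@10:L b1@11:R b4@12:L b2@13:R]
Ball 1: thrown@0 h=3 -> first land @3; rethrown@3 h=5 -> second land @8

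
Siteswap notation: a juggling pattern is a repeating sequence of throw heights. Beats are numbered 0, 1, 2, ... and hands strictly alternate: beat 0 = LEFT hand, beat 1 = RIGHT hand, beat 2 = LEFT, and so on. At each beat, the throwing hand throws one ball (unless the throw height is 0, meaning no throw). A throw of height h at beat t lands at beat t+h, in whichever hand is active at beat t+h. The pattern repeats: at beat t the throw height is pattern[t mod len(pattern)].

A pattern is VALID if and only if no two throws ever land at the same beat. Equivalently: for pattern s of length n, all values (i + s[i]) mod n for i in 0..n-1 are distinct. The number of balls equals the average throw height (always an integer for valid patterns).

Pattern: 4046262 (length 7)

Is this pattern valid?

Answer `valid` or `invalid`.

Answer: invalid

Derivation:
i=0: (i + s[i]) mod n = (0 + 4) mod 7 = 4
i=1: (i + s[i]) mod n = (1 + 0) mod 7 = 1
i=2: (i + s[i]) mod n = (2 + 4) mod 7 = 6
i=3: (i + s[i]) mod n = (3 + 6) mod 7 = 2
i=4: (i + s[i]) mod n = (4 + 2) mod 7 = 6
i=5: (i + s[i]) mod n = (5 + 6) mod 7 = 4
i=6: (i + s[i]) mod n = (6 + 2) mod 7 = 1
Residues: [4, 1, 6, 2, 6, 4, 1], distinct: False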